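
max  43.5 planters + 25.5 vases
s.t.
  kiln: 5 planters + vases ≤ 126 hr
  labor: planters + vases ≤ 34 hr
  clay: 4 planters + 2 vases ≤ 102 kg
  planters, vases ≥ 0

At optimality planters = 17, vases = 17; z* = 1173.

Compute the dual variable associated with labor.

Check each constraint at x*: kiln 102/126 (slack 24); labor 34/34 (tight); clay 102/102 (tight).
By complementary slackness, y = 0 for the non-binding constraint.
The binding rows give the dual system: 1·y_labor + 4·y_clay = 43.5 and 1·y_labor + 2·y_clay = 25.5.
This yields shadow prices y_labor = 7.5, y_clay = 9.
Shadow price of labor = 7.5.

7.5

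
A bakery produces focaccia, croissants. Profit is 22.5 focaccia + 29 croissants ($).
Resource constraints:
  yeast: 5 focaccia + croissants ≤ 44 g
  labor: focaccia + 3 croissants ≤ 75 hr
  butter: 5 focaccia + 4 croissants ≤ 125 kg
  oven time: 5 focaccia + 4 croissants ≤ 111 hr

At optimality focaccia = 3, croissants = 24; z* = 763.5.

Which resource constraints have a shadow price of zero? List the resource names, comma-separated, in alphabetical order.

butter, yeast

yeast: 39/44 (slack 5)
labor: 75/75 (binding)
butter: 111/125 (slack 14)
oven time: 111/111 (binding)
By complementary slackness, a constraint with positive slack has shadow price 0 → butter, yeast.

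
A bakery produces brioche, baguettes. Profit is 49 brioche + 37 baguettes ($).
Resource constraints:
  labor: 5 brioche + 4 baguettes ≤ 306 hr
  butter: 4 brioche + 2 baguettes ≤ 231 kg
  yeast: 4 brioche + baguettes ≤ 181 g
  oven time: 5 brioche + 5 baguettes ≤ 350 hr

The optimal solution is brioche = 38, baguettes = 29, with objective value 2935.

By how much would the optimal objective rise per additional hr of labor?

At the optimum: labor uses 306 of 306 (binding); butter uses 210 of 231 (slack = 21); yeast uses 181 of 181 (binding); oven time uses 335 of 350 (slack = 15).
Since butter, oven time are not tight, their duals are 0.
Dual feasibility on the basic columns requires 5·y_labor + 4·y_yeast = 49, 4·y_labor + 1·y_yeast = 37.
→ y_labor = 9 and y_yeast = 1.
Shadow price of labor = 9.

9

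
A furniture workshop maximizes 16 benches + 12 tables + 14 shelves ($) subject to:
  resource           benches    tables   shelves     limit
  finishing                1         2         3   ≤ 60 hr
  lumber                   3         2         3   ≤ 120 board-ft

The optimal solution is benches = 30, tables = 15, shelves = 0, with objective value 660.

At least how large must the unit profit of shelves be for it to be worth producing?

18

Check each constraint at x*: finishing 60/60 (tight); lumber 120/120 (tight).
The binding rows give the dual system: 1·y_finishing + 3·y_lumber = 16 and 2·y_finishing + 2·y_lumber = 12.
→ y_finishing = 1 and y_lumber = 5.
shelves enters the basis when its profit ≥ yᵀa₃ = 1·3 + 5·3 = 18.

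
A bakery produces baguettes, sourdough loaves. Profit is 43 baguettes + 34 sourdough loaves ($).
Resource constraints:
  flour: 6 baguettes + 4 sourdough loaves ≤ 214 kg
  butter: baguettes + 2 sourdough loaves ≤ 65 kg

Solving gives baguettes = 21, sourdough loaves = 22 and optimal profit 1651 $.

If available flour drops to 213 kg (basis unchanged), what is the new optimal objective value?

1644.5

Both flour and butter are binding at x*.
From A_Bᵀ y = c: 6·y_flour + 1·y_butter = 43; 4·y_flour + 2·y_butter = 34.
→ y_flour = 6.5 and y_butter = 4.
Δz = y_flour·Δb = 6.5 × (-1) = -6.5, so new z* = 1651 − 6.5 = 1644.5.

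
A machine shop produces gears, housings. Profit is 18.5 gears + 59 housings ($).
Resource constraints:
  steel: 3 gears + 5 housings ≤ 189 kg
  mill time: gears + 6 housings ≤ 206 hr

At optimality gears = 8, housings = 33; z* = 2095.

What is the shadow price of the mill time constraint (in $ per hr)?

At the optimum: steel uses 189 of 189 (binding); mill time uses 206 of 206 (binding).
The binding rows give the dual system: 3·y_steel + 1·y_mill time = 18.5 and 5·y_steel + 6·y_mill time = 59.
→ y_steel = 4 and y_mill time = 6.5.
Shadow price of mill time = 6.5.

6.5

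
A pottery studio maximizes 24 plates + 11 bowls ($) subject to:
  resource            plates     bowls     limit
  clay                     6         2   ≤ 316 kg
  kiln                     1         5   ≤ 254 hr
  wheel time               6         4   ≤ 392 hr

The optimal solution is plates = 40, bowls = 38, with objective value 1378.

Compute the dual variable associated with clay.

Check each constraint at x*: clay 316/316 (tight); kiln 230/254 (slack 24); wheel time 392/392 (tight).
By complementary slackness, y = 0 for the non-binding constraint.
From A_Bᵀ y = c: 6·y_clay + 6·y_wheel time = 24; 2·y_clay + 4·y_wheel time = 11.
Solving: y_clay = 2.5, y_wheel time = 1.5.
Shadow price of clay = 2.5.

2.5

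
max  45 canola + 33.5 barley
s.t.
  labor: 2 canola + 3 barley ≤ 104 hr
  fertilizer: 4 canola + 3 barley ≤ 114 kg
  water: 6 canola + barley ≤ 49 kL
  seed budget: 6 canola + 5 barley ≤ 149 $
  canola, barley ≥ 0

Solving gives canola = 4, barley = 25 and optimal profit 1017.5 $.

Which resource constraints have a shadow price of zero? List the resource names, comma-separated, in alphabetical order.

fertilizer, labor

labor: 83/104 (slack 21)
fertilizer: 91/114 (slack 23)
water: 49/49 (binding)
seed budget: 149/149 (binding)
By complementary slackness, a constraint with positive slack has shadow price 0 → fertilizer, labor.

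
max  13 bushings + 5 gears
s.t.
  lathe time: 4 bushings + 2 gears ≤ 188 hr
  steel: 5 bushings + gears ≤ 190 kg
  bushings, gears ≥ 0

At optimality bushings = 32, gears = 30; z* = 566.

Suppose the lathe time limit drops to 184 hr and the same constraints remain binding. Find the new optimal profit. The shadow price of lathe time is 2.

Δb = -4, so new z* = 566 + (2)·(-4) = 566 − 8 = 558.

558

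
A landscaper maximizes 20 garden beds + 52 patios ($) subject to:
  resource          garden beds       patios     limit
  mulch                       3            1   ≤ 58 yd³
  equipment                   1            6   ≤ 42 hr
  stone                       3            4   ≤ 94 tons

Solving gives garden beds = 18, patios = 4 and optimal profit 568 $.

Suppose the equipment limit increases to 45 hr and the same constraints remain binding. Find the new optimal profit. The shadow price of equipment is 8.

592

Δb = 3, so new z* = 568 + (8)·(3) = 568 + 24 = 592.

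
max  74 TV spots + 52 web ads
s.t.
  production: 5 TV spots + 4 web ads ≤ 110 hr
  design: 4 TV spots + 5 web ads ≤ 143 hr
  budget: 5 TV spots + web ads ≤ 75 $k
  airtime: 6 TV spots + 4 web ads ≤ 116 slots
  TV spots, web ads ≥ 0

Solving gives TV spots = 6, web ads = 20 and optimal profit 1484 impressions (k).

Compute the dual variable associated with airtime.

9

Binding: production and airtime. Non-binding: design (19 unused), budget (25 unused).
Slack constraints have shadow price 0 (complementary slackness).
The binding rows give the dual system: 5·y_production + 6·y_airtime = 74 and 4·y_production + 4·y_airtime = 52.
→ y_production = 4 and y_airtime = 9.
Shadow price of airtime = 9.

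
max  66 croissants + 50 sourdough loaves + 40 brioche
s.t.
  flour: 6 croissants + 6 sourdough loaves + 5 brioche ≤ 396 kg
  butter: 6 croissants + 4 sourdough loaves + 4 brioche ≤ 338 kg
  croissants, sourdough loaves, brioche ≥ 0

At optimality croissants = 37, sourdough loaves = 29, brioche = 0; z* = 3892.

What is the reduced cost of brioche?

-7

At the optimum: flour uses 396 of 396 (binding); butter uses 338 of 338 (binding).
Dual feasibility on the basic columns requires 6·y_flour + 6·y_butter = 66, 6·y_flour + 4·y_butter = 50.
→ y_flour = 3 and y_butter = 8.
Reduced cost of brioche: c₃ − yᵀa₃ = 40 − (3·5 + 8·4) = 40 − 47 = -7.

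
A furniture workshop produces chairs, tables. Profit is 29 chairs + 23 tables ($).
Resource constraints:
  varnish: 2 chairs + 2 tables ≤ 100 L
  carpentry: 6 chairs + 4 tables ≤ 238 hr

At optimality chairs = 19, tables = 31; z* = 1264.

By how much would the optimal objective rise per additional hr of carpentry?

3

Check each constraint at x*: varnish 100/100 (tight); carpentry 238/238 (tight).
Dual feasibility on the basic columns requires 2·y_varnish + 6·y_carpentry = 29, 2·y_varnish + 4·y_carpentry = 23.
This yields shadow prices y_varnish = 5.5, y_carpentry = 3.
Shadow price of carpentry = 3.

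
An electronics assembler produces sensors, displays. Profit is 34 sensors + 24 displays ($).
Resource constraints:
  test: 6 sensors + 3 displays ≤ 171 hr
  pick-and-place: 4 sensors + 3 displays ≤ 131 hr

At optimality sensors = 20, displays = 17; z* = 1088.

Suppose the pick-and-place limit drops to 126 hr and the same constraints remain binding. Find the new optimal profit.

1053

Both test and pick-and-place are binding at x*.
Dual feasibility on the basic columns requires 6·y_test + 4·y_pick-and-place = 34, 3·y_test + 3·y_pick-and-place = 24.
→ y_test = 1 and y_pick-and-place = 7.
Δz = y_pick-and-place·Δb = 7 × (-5) = -35, so new z* = 1088 − 35 = 1053.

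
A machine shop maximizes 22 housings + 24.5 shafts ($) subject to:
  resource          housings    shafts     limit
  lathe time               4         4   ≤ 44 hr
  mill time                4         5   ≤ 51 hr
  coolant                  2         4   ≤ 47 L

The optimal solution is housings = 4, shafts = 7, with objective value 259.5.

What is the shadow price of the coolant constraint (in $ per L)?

Check each constraint at x*: lathe time 44/44 (tight); mill time 51/51 (tight); coolant 36/47 (slack 11).
Since coolant is not tight, its dual is 0.
From A_Bᵀ y = c: 4·y_lathe time + 4·y_mill time = 22; 4·y_lathe time + 5·y_mill time = 24.5.
This yields shadow prices y_lathe time = 3, y_mill time = 2.5.
Shadow price of coolant = 0.

0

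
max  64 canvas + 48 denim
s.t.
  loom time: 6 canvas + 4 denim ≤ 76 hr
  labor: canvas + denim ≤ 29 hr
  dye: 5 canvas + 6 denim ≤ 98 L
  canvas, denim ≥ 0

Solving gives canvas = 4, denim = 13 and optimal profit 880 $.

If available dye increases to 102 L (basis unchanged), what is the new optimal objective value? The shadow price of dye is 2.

888

Δb = 4, so new z* = 880 + (2)·(4) = 880 + 8 = 888.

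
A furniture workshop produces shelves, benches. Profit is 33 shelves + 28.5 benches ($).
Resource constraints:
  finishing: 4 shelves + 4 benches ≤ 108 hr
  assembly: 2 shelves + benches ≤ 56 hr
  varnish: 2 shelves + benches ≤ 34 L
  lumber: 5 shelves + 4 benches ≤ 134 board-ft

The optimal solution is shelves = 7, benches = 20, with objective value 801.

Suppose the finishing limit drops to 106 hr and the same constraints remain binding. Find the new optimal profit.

At the optimum: finishing uses 108 of 108 (binding); assembly uses 34 of 56 (slack = 22); varnish uses 34 of 34 (binding); lumber uses 115 of 134 (slack = 19).
Since assembly, lumber are not tight, their duals are 0.
The binding rows give the dual system: 4·y_finishing + 2·y_varnish = 33 and 4·y_finishing + 1·y_varnish = 28.5.
Solving: y_finishing = 6, y_varnish = 4.5.
Δz = y_finishing·Δb = 6 × (-2) = -12, so new z* = 801 − 12 = 789.

789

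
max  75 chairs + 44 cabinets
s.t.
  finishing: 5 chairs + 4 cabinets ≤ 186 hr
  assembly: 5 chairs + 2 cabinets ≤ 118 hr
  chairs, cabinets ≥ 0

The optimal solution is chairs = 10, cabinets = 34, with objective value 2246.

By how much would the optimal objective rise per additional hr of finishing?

7

At the optimum: finishing uses 186 of 186 (binding); assembly uses 118 of 118 (binding).
From A_Bᵀ y = c: 5·y_finishing + 5·y_assembly = 75; 4·y_finishing + 2·y_assembly = 44.
Solving: y_finishing = 7, y_assembly = 8.
Shadow price of finishing = 7.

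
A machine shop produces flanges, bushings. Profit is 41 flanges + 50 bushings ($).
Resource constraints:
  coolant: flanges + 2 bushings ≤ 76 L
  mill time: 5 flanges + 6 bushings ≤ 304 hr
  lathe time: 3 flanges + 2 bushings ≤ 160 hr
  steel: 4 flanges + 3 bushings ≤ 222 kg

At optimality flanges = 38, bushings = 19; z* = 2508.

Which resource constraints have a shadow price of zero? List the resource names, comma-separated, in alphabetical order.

coolant: 76/76 (binding)
mill time: 304/304 (binding)
lathe time: 152/160 (slack 8)
steel: 209/222 (slack 13)
By complementary slackness, a constraint with positive slack has shadow price 0 → lathe time, steel.

lathe time, steel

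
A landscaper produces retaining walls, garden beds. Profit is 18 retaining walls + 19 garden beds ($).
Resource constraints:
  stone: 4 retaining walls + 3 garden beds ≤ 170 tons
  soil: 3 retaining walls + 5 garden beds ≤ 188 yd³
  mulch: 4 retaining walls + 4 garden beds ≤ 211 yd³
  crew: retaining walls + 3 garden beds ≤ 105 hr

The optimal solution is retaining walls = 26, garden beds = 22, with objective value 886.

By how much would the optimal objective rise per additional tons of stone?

3

At the optimum: stone uses 170 of 170 (binding); soil uses 188 of 188 (binding); mulch uses 192 of 211 (slack = 19); crew uses 92 of 105 (slack = 13).
Slack constraints have shadow price 0 (complementary slackness).
Dual feasibility on the basic columns requires 4·y_stone + 3·y_soil = 18, 3·y_stone + 5·y_soil = 19.
Solving: y_stone = 3, y_soil = 2.
Shadow price of stone = 3.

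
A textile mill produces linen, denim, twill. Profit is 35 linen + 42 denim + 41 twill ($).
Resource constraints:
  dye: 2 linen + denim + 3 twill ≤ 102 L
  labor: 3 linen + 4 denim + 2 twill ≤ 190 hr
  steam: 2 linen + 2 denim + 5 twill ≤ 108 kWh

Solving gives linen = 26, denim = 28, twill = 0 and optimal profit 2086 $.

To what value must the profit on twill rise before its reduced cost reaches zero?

49

Binding: labor and steam. Non-binding: dye (22 unused).
Since dye is not tight, its dual is 0.
The binding rows give the dual system: 3·y_labor + 2·y_steam = 35 and 4·y_labor + 2·y_steam = 42.
→ y_labor = 7 and y_steam = 7.
twill enters the basis when its profit ≥ yᵀa₃ = 7·2 + 7·5 = 49.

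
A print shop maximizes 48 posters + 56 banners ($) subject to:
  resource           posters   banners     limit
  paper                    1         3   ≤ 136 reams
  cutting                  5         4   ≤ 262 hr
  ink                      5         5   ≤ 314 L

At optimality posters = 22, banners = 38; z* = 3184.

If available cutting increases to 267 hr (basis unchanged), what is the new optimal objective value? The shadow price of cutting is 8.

3224

Δb = 5, so new z* = 3184 + (8)·(5) = 3184 + 40 = 3224.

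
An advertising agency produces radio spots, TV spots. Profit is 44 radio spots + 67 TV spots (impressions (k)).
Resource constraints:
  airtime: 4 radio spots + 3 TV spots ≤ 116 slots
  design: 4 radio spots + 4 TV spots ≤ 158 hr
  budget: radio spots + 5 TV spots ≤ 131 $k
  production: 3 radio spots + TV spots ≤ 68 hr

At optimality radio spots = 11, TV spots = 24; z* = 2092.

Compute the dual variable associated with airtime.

9

Binding: airtime and budget. Non-binding: design (18 unused), production (11 unused).
By complementary slackness, y = 0 for the non-binding constraints.
From A_Bᵀ y = c: 4·y_airtime + 1·y_budget = 44; 3·y_airtime + 5·y_budget = 67.
This yields shadow prices y_airtime = 9, y_budget = 8.
Shadow price of airtime = 9.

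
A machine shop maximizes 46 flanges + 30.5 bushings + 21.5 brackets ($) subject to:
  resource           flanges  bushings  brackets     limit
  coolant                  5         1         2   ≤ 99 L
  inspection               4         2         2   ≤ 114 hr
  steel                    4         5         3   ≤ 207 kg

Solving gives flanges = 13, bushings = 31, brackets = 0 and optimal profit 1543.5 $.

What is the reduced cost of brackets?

-4

Binding: inspection and steel. Non-binding: coolant (3 unused).
Since coolant is not tight, its dual is 0.
From A_Bᵀ y = c: 4·y_inspection + 4·y_steel = 46; 2·y_inspection + 5·y_steel = 30.5.
Solving: y_inspection = 9, y_steel = 2.5.
Reduced cost of brackets: c₃ − yᵀa₃ = 21.5 − (9·2 + 2.5·3) = 21.5 − 25.5 = -4.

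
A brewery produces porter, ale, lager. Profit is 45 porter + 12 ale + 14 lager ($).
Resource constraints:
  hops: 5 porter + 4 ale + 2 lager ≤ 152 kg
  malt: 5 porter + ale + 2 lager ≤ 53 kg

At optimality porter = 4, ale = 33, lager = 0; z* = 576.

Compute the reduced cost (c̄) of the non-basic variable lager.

Both hops and malt are binding at x*.
Dual feasibility on the basic columns requires 5·y_hops + 5·y_malt = 45, 4·y_hops + 1·y_malt = 12.
→ y_hops = 1 and y_malt = 8.
Reduced cost of lager: c₃ − yᵀa₃ = 14 − (1·2 + 8·2) = 14 − 18 = -4.

-4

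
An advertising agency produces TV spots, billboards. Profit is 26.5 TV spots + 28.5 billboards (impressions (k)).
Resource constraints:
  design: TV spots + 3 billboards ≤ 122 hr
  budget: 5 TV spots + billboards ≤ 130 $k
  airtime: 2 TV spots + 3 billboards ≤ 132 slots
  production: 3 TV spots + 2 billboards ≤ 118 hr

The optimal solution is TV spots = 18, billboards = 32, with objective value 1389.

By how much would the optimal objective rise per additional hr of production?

4.5

Binding: airtime and production. Non-binding: design (8 unused), budget (8 unused).
Since design, budget are not tight, their duals are 0.
From A_Bᵀ y = c: 2·y_airtime + 3·y_production = 26.5; 3·y_airtime + 2·y_production = 28.5.
→ y_airtime = 6.5 and y_production = 4.5.
Shadow price of production = 4.5.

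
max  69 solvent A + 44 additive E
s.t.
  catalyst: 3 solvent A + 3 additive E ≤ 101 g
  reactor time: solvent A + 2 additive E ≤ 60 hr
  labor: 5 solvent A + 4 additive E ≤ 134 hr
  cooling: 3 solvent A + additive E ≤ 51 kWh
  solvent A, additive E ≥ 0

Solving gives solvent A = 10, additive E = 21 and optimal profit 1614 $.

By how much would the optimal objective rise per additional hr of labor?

Check each constraint at x*: catalyst 93/101 (slack 8); reactor time 52/60 (slack 8); labor 134/134 (tight); cooling 51/51 (tight).
Slack constraints have shadow price 0 (complementary slackness).
Dual feasibility on the basic columns requires 5·y_labor + 3·y_cooling = 69, 4·y_labor + 1·y_cooling = 44.
This yields shadow prices y_labor = 9, y_cooling = 8.
Shadow price of labor = 9.

9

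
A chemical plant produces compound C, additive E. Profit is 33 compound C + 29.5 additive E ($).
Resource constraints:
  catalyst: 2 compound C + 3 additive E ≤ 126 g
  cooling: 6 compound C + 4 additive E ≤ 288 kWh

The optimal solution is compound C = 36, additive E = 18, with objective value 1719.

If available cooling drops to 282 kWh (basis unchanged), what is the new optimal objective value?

Check each constraint at x*: catalyst 126/126 (tight); cooling 288/288 (tight).
From A_Bᵀ y = c: 2·y_catalyst + 6·y_cooling = 33; 3·y_catalyst + 4·y_cooling = 29.5.
This yields shadow prices y_catalyst = 4.5, y_cooling = 4.
Δz = y_cooling·Δb = 4 × (-6) = -24, so new z* = 1719 − 24 = 1695.

1695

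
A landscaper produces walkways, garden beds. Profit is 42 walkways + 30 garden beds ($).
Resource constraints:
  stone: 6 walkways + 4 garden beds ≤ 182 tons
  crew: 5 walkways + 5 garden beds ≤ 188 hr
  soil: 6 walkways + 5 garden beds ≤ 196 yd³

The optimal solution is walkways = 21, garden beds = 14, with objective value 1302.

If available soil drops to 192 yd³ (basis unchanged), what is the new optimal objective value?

Check each constraint at x*: stone 182/182 (tight); crew 175/188 (slack 13); soil 196/196 (tight).
By complementary slackness, y = 0 for the non-binding constraint.
The binding rows give the dual system: 6·y_stone + 6·y_soil = 42 and 4·y_stone + 5·y_soil = 30.
→ y_stone = 5 and y_soil = 2.
Δz = y_soil·Δb = 2 × (-4) = -8, so new z* = 1302 − 8 = 1294.

1294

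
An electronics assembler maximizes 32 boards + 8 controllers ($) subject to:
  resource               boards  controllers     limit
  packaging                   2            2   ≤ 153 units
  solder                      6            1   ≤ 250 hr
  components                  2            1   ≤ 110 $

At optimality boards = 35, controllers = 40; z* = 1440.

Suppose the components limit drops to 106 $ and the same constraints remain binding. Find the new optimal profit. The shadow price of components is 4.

Δb = -4, so new z* = 1440 + (4)·(-4) = 1440 − 16 = 1424.

1424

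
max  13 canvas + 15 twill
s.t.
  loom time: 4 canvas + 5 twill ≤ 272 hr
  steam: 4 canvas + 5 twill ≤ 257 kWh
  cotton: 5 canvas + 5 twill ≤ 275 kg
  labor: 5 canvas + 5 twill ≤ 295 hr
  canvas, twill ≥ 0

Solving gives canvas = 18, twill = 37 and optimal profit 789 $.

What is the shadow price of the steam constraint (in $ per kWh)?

2

At the optimum: loom time uses 257 of 272 (slack = 15); steam uses 257 of 257 (binding); cotton uses 275 of 275 (binding); labor uses 275 of 295 (slack = 20).
Since loom time, labor are not tight, their duals are 0.
From A_Bᵀ y = c: 4·y_steam + 5·y_cotton = 13; 5·y_steam + 5·y_cotton = 15.
This yields shadow prices y_steam = 2, y_cotton = 1.
Shadow price of steam = 2.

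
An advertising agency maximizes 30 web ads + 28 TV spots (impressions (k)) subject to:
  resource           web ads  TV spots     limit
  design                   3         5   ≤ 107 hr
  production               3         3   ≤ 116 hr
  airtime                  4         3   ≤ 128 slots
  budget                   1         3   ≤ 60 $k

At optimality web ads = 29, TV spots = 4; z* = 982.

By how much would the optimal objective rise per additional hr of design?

2

At the optimum: design uses 107 of 107 (binding); production uses 99 of 116 (slack = 17); airtime uses 128 of 128 (binding); budget uses 41 of 60 (slack = 19).
Since production, budget are not tight, their duals are 0.
The binding rows give the dual system: 3·y_design + 4·y_airtime = 30 and 5·y_design + 3·y_airtime = 28.
Solving: y_design = 2, y_airtime = 6.
Shadow price of design = 2.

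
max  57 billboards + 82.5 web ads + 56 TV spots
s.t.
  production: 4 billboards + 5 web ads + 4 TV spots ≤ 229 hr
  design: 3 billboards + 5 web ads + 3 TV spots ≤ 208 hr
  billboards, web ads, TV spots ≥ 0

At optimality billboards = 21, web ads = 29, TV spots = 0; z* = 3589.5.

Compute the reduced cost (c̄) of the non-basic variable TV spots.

Check each constraint at x*: production 229/229 (tight); design 208/208 (tight).
The binding rows give the dual system: 4·y_production + 3·y_design = 57 and 5·y_production + 5·y_design = 82.5.
Solving: y_production = 7.5, y_design = 9.
Reduced cost of TV spots: c₃ − yᵀa₃ = 56 − (7.5·4 + 9·3) = 56 − 57 = -1.

-1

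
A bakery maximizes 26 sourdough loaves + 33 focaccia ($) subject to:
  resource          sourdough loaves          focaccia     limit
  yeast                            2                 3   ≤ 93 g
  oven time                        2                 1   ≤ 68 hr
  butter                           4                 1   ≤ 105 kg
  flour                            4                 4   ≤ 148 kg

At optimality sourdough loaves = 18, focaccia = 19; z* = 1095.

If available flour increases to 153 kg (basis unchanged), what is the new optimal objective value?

1110

At the optimum: yeast uses 93 of 93 (binding); oven time uses 55 of 68 (slack = 13); butter uses 91 of 105 (slack = 14); flour uses 148 of 148 (binding).
By complementary slackness, y = 0 for the non-binding constraints.
The binding rows give the dual system: 2·y_yeast + 4·y_flour = 26 and 3·y_yeast + 4·y_flour = 33.
This yields shadow prices y_yeast = 7, y_flour = 3.
Δz = y_flour·Δb = 3 × (5) = 15, so new z* = 1095 + 15 = 1110.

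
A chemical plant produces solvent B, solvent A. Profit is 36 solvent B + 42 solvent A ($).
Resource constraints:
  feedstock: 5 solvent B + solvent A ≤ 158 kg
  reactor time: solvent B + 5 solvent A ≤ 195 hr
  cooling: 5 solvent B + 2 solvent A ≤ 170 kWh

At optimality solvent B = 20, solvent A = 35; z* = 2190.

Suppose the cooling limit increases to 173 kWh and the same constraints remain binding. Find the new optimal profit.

Binding: reactor time and cooling. Non-binding: feedstock (23 unused).
Slack constraints have shadow price 0 (complementary slackness).
From A_Bᵀ y = c: 1·y_reactor time + 5·y_cooling = 36; 5·y_reactor time + 2·y_cooling = 42.
This yields shadow prices y_reactor time = 6, y_cooling = 6.
Δz = y_cooling·Δb = 6 × (3) = 18, so new z* = 2190 + 18 = 2208.

2208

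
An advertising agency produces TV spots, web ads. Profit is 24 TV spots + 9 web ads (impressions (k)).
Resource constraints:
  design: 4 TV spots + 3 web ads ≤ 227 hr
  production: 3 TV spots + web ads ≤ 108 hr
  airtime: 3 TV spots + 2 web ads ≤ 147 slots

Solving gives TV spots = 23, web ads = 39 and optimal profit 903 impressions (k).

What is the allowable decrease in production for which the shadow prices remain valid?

34.5

Binding constraints: production, airtime. The basis is B = [[3,1],[3,2]] with det 3.
Per unit decrease in production, x* moves by d = (-0.6667, 1).
The basis stays optimal until TV spots reaches 0; allowable decrease = 34.5 hr.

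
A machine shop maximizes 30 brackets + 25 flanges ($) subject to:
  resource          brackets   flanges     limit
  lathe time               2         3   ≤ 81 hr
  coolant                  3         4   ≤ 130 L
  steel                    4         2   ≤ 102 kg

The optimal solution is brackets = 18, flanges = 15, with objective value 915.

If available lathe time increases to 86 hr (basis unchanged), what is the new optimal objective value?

Check each constraint at x*: lathe time 81/81 (tight); coolant 114/130 (slack 16); steel 102/102 (tight).
Slack constraints have shadow price 0 (complementary slackness).
Dual feasibility on the basic columns requires 2·y_lathe time + 4·y_steel = 30, 3·y_lathe time + 2·y_steel = 25.
This yields shadow prices y_lathe time = 5, y_steel = 5.
Δz = y_lathe time·Δb = 5 × (5) = 25, so new z* = 915 + 25 = 940.

940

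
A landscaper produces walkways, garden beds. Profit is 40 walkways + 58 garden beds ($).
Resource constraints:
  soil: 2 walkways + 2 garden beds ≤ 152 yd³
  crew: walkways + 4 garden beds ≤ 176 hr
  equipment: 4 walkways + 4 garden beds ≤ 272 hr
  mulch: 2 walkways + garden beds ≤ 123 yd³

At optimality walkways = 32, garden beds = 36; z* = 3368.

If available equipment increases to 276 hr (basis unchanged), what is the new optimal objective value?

3402

Binding: crew and equipment. Non-binding: soil (16 unused), mulch (23 unused).
Since soil, mulch are not tight, their duals are 0.
The binding rows give the dual system: 1·y_crew + 4·y_equipment = 40 and 4·y_crew + 4·y_equipment = 58.
Solving: y_crew = 6, y_equipment = 8.5.
Δz = y_equipment·Δb = 8.5 × (4) = 34, so new z* = 3368 + 34 = 3402.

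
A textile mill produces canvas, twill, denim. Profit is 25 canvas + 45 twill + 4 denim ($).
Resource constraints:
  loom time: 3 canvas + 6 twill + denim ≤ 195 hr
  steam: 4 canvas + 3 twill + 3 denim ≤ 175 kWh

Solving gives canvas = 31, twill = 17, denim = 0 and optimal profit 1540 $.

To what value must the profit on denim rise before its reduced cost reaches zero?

Check each constraint at x*: loom time 195/195 (tight); steam 175/175 (tight).
From A_Bᵀ y = c: 3·y_loom time + 4·y_steam = 25; 6·y_loom time + 3·y_steam = 45.
This yields shadow prices y_loom time = 7, y_steam = 1.
denim enters the basis when its profit ≥ yᵀa₃ = 7·1 + 1·3 = 10.

10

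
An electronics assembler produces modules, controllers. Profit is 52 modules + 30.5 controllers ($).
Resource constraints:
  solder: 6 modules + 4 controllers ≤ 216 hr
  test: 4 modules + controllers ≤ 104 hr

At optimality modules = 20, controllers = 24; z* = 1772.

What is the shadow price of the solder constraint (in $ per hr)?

7

Check each constraint at x*: solder 216/216 (tight); test 104/104 (tight).
Dual feasibility on the basic columns requires 6·y_solder + 4·y_test = 52, 4·y_solder + 1·y_test = 30.5.
This yields shadow prices y_solder = 7, y_test = 2.5.
Shadow price of solder = 7.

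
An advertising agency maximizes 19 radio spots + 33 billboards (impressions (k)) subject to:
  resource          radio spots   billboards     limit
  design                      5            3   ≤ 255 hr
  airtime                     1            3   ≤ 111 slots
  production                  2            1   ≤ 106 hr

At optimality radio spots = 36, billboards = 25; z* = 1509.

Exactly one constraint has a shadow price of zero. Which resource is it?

design: 255/255 (binding)
airtime: 111/111 (binding)
production: 97/106 (slack 9)
By complementary slackness, a constraint with positive slack has shadow price 0 → production.

production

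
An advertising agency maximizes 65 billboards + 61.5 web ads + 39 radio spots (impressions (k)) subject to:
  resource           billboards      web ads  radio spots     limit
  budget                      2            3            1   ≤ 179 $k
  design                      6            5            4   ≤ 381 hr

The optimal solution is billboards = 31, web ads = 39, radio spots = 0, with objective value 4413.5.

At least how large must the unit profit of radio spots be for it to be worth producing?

41.5

At the optimum: budget uses 179 of 179 (binding); design uses 381 of 381 (binding).
The binding rows give the dual system: 2·y_budget + 6·y_design = 65 and 3·y_budget + 5·y_design = 61.5.
→ y_budget = 5.5 and y_design = 9.
radio spots enters the basis when its profit ≥ yᵀa₃ = 5.5·1 + 9·4 = 41.5.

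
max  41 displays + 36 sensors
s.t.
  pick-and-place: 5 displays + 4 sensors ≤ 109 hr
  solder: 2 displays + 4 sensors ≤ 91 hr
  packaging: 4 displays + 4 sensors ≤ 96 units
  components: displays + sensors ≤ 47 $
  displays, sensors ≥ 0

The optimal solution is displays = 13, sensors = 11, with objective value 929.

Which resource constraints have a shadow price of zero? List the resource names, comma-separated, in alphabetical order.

pick-and-place: 109/109 (binding)
solder: 70/91 (slack 21)
packaging: 96/96 (binding)
components: 24/47 (slack 23)
By complementary slackness, a constraint with positive slack has shadow price 0 → components, solder.

components, solder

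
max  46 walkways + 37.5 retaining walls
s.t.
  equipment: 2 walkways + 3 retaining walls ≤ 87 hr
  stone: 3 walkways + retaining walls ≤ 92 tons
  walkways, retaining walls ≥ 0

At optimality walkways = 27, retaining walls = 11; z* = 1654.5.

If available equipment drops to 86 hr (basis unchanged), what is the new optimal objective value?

Check each constraint at x*: equipment 87/87 (tight); stone 92/92 (tight).
The binding rows give the dual system: 2·y_equipment + 3·y_stone = 46 and 3·y_equipment + 1·y_stone = 37.5.
→ y_equipment = 9.5 and y_stone = 9.
Δz = y_equipment·Δb = 9.5 × (-1) = -9.5, so new z* = 1654.5 − 9.5 = 1645.

1645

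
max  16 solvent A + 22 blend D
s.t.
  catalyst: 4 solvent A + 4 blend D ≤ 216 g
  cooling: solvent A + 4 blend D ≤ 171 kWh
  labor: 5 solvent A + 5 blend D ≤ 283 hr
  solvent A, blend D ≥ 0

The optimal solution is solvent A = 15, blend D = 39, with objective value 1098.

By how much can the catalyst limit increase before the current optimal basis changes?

Binding constraints: catalyst, cooling. The basis is B = [[4,4],[1,4]] with det 12.
Per unit increase in catalyst, x* moves by d = (0.3333, -0.0833).
The basis stays optimal until labor becomes binding; allowable increase = 10.4 g.

10.4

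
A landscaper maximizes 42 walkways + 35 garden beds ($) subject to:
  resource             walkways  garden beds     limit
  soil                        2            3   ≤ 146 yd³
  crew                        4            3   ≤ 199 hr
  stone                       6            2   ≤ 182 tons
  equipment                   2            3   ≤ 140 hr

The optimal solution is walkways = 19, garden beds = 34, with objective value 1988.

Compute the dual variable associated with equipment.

9

Check each constraint at x*: soil 140/146 (slack 6); crew 178/199 (slack 21); stone 182/182 (tight); equipment 140/140 (tight).
Since soil, crew are not tight, their duals are 0.
Dual feasibility on the basic columns requires 6·y_stone + 2·y_equipment = 42, 2·y_stone + 3·y_equipment = 35.
This yields shadow prices y_stone = 4, y_equipment = 9.
Shadow price of equipment = 9.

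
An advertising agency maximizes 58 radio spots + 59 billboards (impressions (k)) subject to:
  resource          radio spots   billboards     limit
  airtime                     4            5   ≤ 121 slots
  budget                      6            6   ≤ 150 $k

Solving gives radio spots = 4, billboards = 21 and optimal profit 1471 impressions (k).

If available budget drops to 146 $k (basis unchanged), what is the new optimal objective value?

1435

Check each constraint at x*: airtime 121/121 (tight); budget 150/150 (tight).
Dual feasibility on the basic columns requires 4·y_airtime + 6·y_budget = 58, 5·y_airtime + 6·y_budget = 59.
Solving: y_airtime = 1, y_budget = 9.
Δz = y_budget·Δb = 9 × (-4) = -36, so new z* = 1471 − 36 = 1435.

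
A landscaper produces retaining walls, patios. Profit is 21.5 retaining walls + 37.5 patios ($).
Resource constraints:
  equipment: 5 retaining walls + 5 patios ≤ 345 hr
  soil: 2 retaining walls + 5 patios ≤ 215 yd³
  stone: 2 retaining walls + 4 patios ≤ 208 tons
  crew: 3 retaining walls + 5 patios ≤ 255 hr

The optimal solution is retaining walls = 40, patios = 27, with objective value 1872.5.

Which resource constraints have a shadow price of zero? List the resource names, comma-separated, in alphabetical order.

equipment, stone

equipment: 335/345 (slack 10)
soil: 215/215 (binding)
stone: 188/208 (slack 20)
crew: 255/255 (binding)
By complementary slackness, a constraint with positive slack has shadow price 0 → equipment, stone.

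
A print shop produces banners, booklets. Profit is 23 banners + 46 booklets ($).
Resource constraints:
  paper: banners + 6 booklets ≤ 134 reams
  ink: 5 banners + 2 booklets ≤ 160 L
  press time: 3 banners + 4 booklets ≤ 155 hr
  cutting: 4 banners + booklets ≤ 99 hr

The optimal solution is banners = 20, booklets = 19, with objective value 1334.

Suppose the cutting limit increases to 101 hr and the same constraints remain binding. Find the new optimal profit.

1342

At the optimum: paper uses 134 of 134 (binding); ink uses 138 of 160 (slack = 22); press time uses 136 of 155 (slack = 19); cutting uses 99 of 99 (binding).
Slack constraints have shadow price 0 (complementary slackness).
The binding rows give the dual system: 1·y_paper + 4·y_cutting = 23 and 6·y_paper + 1·y_cutting = 46.
Solving: y_paper = 7, y_cutting = 4.
Δz = y_cutting·Δb = 4 × (2) = 8, so new z* = 1334 + 8 = 1342.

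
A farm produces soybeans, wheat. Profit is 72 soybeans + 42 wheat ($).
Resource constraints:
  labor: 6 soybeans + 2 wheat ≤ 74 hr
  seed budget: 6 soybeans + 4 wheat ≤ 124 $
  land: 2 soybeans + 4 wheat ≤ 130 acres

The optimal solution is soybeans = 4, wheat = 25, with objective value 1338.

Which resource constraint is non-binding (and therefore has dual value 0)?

labor: 74/74 (binding)
seed budget: 124/124 (binding)
land: 108/130 (slack 22)
By complementary slackness, a constraint with positive slack has shadow price 0 → land.

land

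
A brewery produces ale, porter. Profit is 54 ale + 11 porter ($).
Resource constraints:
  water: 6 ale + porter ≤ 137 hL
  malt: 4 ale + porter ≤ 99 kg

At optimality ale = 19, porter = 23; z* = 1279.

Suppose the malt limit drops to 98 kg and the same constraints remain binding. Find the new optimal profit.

Check each constraint at x*: water 137/137 (tight); malt 99/99 (tight).
Dual feasibility on the basic columns requires 6·y_water + 4·y_malt = 54, 1·y_water + 1·y_malt = 11.
→ y_water = 5 and y_malt = 6.
Δz = y_malt·Δb = 6 × (-1) = -6, so new z* = 1279 − 6 = 1273.

1273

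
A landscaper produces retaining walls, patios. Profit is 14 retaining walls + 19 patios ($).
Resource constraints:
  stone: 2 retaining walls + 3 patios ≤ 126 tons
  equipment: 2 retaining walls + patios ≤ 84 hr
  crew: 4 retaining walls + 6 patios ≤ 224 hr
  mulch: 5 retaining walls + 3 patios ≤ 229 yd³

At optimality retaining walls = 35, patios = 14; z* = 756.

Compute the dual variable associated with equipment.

1

At the optimum: stone uses 112 of 126 (slack = 14); equipment uses 84 of 84 (binding); crew uses 224 of 224 (binding); mulch uses 217 of 229 (slack = 12).
Since stone, mulch are not tight, their duals are 0.
The binding rows give the dual system: 2·y_equipment + 4·y_crew = 14 and 1·y_equipment + 6·y_crew = 19.
→ y_equipment = 1 and y_crew = 3.
Shadow price of equipment = 1.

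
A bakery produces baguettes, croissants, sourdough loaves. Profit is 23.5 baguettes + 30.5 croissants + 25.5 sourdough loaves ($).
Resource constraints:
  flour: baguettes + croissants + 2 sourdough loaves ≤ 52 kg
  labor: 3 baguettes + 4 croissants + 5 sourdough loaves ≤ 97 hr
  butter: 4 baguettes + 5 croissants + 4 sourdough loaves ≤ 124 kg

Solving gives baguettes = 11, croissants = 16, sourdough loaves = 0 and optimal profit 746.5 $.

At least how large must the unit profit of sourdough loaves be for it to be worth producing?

32.5

Check each constraint at x*: flour 27/52 (slack 25); labor 97/97 (tight); butter 124/124 (tight).
By complementary slackness, y = 0 for the non-binding constraint.
The binding rows give the dual system: 3·y_labor + 4·y_butter = 23.5 and 4·y_labor + 5·y_butter = 30.5.
→ y_labor = 4.5 and y_butter = 2.5.
sourdough loaves enters the basis when its profit ≥ yᵀa₃ = 4.5·5 + 2.5·4 = 32.5.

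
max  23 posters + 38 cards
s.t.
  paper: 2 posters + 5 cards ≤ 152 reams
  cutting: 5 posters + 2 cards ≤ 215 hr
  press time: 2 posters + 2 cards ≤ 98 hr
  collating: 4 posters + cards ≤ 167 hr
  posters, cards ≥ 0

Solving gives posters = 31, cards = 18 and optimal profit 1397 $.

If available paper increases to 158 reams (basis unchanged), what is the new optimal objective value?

1427

Binding: paper and press time. Non-binding: cutting (24 unused), collating (25 unused).
By complementary slackness, y = 0 for the non-binding constraints.
The binding rows give the dual system: 2·y_paper + 2·y_press time = 23 and 5·y_paper + 2·y_press time = 38.
→ y_paper = 5 and y_press time = 6.5.
Δz = y_paper·Δb = 5 × (6) = 30, so new z* = 1397 + 30 = 1427.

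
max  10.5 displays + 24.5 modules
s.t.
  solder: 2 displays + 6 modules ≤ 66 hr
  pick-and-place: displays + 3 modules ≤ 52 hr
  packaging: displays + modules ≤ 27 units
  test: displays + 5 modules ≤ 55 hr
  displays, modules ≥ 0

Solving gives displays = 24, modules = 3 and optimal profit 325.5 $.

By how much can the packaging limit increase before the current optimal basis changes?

6

Binding constraints: solder, packaging. The basis is B = [[2,6],[1,1]] with det -4.
Per unit increase in packaging, x* moves by d = (1.5, -0.5).
The basis stays optimal until modules reaches 0; allowable increase = 6 units.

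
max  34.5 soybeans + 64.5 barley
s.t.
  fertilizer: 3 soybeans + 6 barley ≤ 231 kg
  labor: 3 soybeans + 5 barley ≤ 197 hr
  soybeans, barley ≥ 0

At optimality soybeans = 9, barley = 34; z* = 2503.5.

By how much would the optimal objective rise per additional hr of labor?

4.5

Both fertilizer and labor are binding at x*.
Dual feasibility on the basic columns requires 3·y_fertilizer + 3·y_labor = 34.5, 6·y_fertilizer + 5·y_labor = 64.5.
This yields shadow prices y_fertilizer = 7, y_labor = 4.5.
Shadow price of labor = 4.5.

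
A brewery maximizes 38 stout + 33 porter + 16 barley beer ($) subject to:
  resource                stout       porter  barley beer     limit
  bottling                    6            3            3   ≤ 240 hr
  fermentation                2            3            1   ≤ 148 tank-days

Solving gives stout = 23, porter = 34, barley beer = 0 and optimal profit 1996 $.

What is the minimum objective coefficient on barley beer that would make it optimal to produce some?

Check each constraint at x*: bottling 240/240 (tight); fermentation 148/148 (tight).
Dual feasibility on the basic columns requires 6·y_bottling + 2·y_fermentation = 38, 3·y_bottling + 3·y_fermentation = 33.
This yields shadow prices y_bottling = 4, y_fermentation = 7.
barley beer enters the basis when its profit ≥ yᵀa₃ = 4·3 + 7·1 = 19.

19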